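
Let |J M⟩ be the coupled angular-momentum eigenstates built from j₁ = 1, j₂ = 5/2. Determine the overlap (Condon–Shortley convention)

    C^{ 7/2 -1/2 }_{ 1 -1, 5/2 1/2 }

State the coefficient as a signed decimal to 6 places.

+√(2/7) ≈ +0.534522

triangle: 0!·2!·5!/8! = 240/40320
(j±m)!: 0!·2!·3!·2!·3!·4! = 3456
prefactor² = (2J+1)·Δ·N² = 1152/7
  k=0: +1/(0!·0!·2!·3!·0!·2!) = 1/24
Σ = 1/24  ⇒  CG² = 1152/7·1/24² = 2/7
CG = +√(2/7) = +0.534522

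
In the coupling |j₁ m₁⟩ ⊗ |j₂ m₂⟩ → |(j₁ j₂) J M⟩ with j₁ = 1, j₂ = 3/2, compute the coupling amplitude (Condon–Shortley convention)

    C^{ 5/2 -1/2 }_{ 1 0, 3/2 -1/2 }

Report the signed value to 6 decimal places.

+0.774597

triangle: 0!*2!*3!/6! = 12/720
(j±m)!: 1!*1!*1!*2!*2!*3! = 24
prefactor² = (2J+1)*Δ*N² = 12/5
  k=0: +1/(0!*0!*1!*1!*1!*2!) = 1/2
Σ = 1/2  ⇒  CG² = 12/5*1/2² = 3/5
CG = +√(3/5) = +0.774597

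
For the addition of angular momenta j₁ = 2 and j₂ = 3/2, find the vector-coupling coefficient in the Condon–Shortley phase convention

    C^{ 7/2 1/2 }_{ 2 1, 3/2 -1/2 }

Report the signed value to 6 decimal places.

+√(12/35) ≈ +0.585540

√[8·0!4!3!/8! · 3!1!1!2!4!3!] = √(1728/35)
  +(−1)^0/∏(0,0,1,1,3,2)! = 1/12  (running 1/12)
⟨..|..⟩ = √(1728/35)·(1/12) = +0.585540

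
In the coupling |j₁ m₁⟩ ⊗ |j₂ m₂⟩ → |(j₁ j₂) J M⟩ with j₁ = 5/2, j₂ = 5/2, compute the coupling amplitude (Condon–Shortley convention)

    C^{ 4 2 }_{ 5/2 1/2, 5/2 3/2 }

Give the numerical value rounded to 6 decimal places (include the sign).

−√(5/28) ≈ -0.422577

triangle: 1!×4!×4!/10! = 576/3628800
(j±m)!: 3!×2!×4!×1!×6!×2! = 414720
prefactor² = (2J+1)×Δ×N² = 20736/35
  k=0: +1/(0!×1!×2!×4!×2!×0!) = 1/96
  k=1: −1/(1!×0!×1!×3!×3!×1!) = -1/36
Σ = -5/288  ⇒  CG² = 20736/35×(-5/288)² = 5/28
CG = −√(5/28) = -0.422577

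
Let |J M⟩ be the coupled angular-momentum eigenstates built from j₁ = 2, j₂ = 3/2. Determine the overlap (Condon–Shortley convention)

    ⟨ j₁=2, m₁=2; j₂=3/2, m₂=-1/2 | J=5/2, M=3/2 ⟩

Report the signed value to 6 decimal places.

+√(16/35) = +0.676123

√[6·1!3!2!/7! · 4!0!1!2!4!1!] = √(576/35)
  +(−1)^0/∏(0,1,0,1,3,1)! = 1/6  (running 1/6)
⟨..|..⟩ = √(576/35)·(1/6) = +0.676123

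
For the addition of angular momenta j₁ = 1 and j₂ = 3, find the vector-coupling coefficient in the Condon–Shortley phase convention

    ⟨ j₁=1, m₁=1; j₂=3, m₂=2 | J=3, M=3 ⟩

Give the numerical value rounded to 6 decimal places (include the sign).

+√(1/4) ≈ +0.500000

triangle: 1!·1!·5!/8! = 120/40320
(j±m)!: 2!·0!·5!·1!·6!·0! = 172800
prefactor² = (2J+1)·Δ·N² = 3600
  k=0: +1/(0!·1!·0!·5!·1!·0!) = 1/120
Σ = 1/120  ⇒  CG² = 3600·1/120² = 1/4
CG = +√(1/4) = +0.500000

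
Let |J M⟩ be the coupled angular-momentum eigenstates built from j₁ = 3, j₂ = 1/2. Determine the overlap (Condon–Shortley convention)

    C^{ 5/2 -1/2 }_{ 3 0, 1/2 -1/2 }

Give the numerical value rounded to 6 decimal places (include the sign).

+√(3/7) = +0.654654

triangle: 1!×5!×0!/7! = 120/5040
(j±m)!: 3!×3!×0!×1!×2!×3! = 432
prefactor² = (2J+1)×Δ×N² = 432/7
  k=0: +1/(0!×1!×3!×0!×2!×0!) = 1/12
Σ = 1/12  ⇒  CG² = 432/7×1/12² = 3/7
CG = +√(3/7) = +0.654654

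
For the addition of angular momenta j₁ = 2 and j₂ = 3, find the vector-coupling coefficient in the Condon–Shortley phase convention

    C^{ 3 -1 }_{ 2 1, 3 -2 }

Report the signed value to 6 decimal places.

triangle: 2!×2!×4!/9! = 96/362880
(j±m)!: 3!×1!×1!×5!×2!×4! = 34560
prefactor² = (2J+1)×Δ×N² = 64
  k=0: +1/(0!×2!×1!×1!×1!×3!) = 1/12
  k=1: −1/(1!×1!×0!×0!×2!×4!) = -1/48
Σ = 1/16  ⇒  CG² = 64×1/16² = 1/4
CG = +√(1/4) = +0.500000

+√(1/4) = +0.500000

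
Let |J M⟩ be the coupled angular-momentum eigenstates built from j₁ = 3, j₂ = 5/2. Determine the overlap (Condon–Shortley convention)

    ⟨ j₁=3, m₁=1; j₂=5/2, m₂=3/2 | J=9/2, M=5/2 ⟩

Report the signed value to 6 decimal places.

−√(10/99) ≈ -0.317821

√[10·1!5!4!/11! · 4!2!4!1!7!2!] = √(92160/11)
  +(−1)^0/∏(0,1,2,4,3,0)! = 1/288  (running 1/288)
  +(−1)^1/∏(1,0,1,3,4,1)! = -1/144  (running -1/288)
⟨..|..⟩ = √(92160/11)·(-1/288) = -0.317821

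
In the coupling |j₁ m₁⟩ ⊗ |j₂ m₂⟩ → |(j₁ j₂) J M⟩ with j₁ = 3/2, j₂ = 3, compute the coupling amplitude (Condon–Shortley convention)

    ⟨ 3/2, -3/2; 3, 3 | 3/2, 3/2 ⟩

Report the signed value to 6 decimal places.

-0.755929

√[4·3!0!3!/7! · 0!3!6!0!3!0!] = √(5184/7)
  +(−1)^3/∏(3,0,0,3,0,0)! = -1/36  (running -1/36)
⟨..|..⟩ = √(5184/7)·(-1/36) = -0.755929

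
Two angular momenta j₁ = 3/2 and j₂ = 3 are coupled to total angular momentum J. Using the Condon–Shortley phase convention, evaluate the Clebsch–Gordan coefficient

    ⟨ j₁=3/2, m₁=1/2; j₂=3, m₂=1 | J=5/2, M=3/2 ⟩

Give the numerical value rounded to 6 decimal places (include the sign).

−√(7/20) = -0.591608

√[6·2!1!4!/8! · 2!1!4!2!4!1!] = √(576/35)
  +(−1)^0/∏(0,2,1,4,0,0)! = 1/48  (running 1/48)
  +(−1)^1/∏(1,1,0,3,1,1)! = -1/6  (running -7/48)
⟨..|..⟩ = √(576/35)·(-7/48) = -0.591608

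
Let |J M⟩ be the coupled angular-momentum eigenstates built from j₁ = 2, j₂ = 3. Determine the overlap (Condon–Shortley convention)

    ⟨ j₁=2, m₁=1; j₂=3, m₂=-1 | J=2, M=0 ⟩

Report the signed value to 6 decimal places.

−√(1/7) ≈ -0.377964

j₁+j₂−J=3  J+j₁−j₂=1  J−j₁+j₂=3  j₁+j₂+J+1=8
(j₁±m₁, j₂±m₂, J±M) = (3,1,2,4,2,2)
P² = 36/7
sum k=0..1:
  [0] +1/12 = 1/12
  [1] −1/4 = -1/4
S = -1/6
C² = P²·S² = 1/7 ; C = -0.377964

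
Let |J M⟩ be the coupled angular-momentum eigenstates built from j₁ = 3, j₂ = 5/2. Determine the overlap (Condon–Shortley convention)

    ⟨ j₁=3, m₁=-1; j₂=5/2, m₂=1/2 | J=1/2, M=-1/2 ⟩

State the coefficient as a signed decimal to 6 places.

triangle: 5!·1!·0!/7! = 120/5040
(j±m)!: 2!·4!·3!·2!·0!·1! = 576
prefactor² = (2J+1)·Δ·N² = 192/7
  k=3: −1/(3!·2!·1!·0!·0!·0!) = -1/12
Σ = -1/12  ⇒  CG² = 192/7·(-1/12)² = 4/21
CG = −√(4/21) = -0.436436

-0.436436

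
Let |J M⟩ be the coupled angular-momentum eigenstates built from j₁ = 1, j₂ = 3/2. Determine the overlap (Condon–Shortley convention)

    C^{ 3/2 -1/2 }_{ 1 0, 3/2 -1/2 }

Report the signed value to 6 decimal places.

+√(1/15) ≈ +0.258199

√[4·1!1!2!/5! · 1!1!1!2!1!2!] = √(4/15)
  +(−1)^0/∏(0,1,1,1,0,1)! = 1  (running 1)
  +(−1)^1/∏(1,0,0,0,1,2)! = -1/2  (running 1/2)
⟨..|..⟩ = √(4/15)·(1/2) = +0.258199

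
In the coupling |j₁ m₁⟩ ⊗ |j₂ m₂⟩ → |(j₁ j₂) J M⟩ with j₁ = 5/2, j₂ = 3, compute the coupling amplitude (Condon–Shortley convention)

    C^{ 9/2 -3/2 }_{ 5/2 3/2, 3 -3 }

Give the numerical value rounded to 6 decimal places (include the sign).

triangle: 1!*4!*5!/11! = 2880/39916800
(j±m)!: 4!*1!*0!*6!*3!*6! = 74649600
prefactor² = (2J+1)*Δ*N² = 4147200/77
  k=0: +1/(0!*1!*1!*0!*3!*5!) = 1/720
Σ = 1/720  ⇒  CG² = 4147200/77*1/720² = 8/77
CG = +√(8/77) = +0.322329

+0.322329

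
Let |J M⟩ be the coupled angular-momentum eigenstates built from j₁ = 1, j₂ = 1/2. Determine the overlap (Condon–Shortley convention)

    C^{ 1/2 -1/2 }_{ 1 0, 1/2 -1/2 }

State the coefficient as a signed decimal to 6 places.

√[2·1!1!0!/3! · 1!1!0!1!0!1!] = √(1/3)
  +(−1)^0/∏(0,1,1,0,0,0)! = 1  (running 1)
⟨..|..⟩ = √(1/3)·(1) = +0.577350

+√(1/3) = +0.577350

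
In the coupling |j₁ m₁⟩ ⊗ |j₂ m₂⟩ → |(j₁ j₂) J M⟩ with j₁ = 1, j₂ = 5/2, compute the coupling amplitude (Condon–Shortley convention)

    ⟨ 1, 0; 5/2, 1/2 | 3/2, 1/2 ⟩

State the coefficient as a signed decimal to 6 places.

−√(2/5) = -0.632456

√[4·2!0!3!/6! · 1!1!3!2!2!1!] = √(8/5)
  +(−1)^1/∏(1,1,0,2,0,1)! = -1/2  (running -1/2)
⟨..|..⟩ = √(8/5)·(-1/2) = -0.632456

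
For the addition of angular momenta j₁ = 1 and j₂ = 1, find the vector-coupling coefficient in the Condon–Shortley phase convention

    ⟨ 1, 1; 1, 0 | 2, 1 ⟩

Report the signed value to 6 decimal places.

√[5·0!2!2!/5! · 2!0!1!1!3!1!] = √(2)
  +(−1)^0/∏(0,0,0,1,2,1)! = 1/2  (running 1/2)
⟨..|..⟩ = √(2)·(1/2) = +0.707107

+0.707107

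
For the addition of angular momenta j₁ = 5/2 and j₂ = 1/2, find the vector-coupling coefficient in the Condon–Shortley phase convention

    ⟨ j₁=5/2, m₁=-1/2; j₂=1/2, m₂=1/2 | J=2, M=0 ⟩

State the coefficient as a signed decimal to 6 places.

−√(1/2) ≈ -0.707107

j₁+j₂−J=1  J+j₁−j₂=4  J−j₁+j₂=0  j₁+j₂+J+1=6
(j₁±m₁, j₂±m₂, J±M) = (2,3,1,0,2,2)
P² = 8
sum k=1..1:
  [1] −1/4 = -1/4
S = -1/4
C² = P²·S² = 1/2 ; C = -0.707107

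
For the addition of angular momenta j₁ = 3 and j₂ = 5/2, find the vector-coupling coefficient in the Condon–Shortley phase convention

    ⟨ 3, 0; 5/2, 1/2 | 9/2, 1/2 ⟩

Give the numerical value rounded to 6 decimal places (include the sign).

√[10·1!5!4!/11! · 3!3!3!2!5!4!] = √(69120/77)
  +(−1)^0/∏(0,1,3,3,2,1)! = 1/72  (running 1/72)
  +(−1)^1/∏(1,0,2,2,3,2)! = -1/48  (running -1/144)
⟨..|..⟩ = √(69120/77)·(-1/144) = -0.208063

-0.208063  (= −√(10/231))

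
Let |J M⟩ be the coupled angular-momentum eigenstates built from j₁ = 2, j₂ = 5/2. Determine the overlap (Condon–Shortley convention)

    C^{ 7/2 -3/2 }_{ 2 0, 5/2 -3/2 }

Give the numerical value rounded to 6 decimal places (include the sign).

+0.534522  (= +√(2/7))

j₁+j₂−J=1  J+j₁−j₂=3  J−j₁+j₂=4  j₁+j₂+J+1=9
(j₁±m₁, j₂±m₂, J±M) = (2,2,1,4,2,5)
P² = 512/7
sum k=0..1:
  [0] +1/12 = 1/12
  [1] −1/48 = -1/48
S = 1/16
C² = P²·S² = 2/7 ; C = +0.534522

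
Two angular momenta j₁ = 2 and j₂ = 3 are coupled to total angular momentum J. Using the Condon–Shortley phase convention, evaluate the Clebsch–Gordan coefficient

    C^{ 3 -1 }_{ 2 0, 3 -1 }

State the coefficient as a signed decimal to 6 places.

j₁+j₂−J=2  J+j₁−j₂=2  J−j₁+j₂=4  j₁+j₂+J+1=9
(j₁±m₁, j₂±m₂, J±M) = (2,2,2,4,2,4)
P² = 256/15
sum k=0..2:
  [0] +1/16 = 1/16
  [1] −1/6 = -1/6
  [2] +1/96 = 1/96
S = -3/32
C² = P²·S² = 3/20 ; C = -0.387298

-0.387298  (= −√(3/20))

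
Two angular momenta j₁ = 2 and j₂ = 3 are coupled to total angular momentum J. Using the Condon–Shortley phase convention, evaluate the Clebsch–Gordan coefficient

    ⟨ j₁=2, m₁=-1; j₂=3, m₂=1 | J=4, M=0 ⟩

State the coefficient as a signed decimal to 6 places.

j₁+j₂−J=1  J+j₁−j₂=3  J−j₁+j₂=5  j₁+j₂+J+1=10
(j₁±m₁, j₂±m₂, J±M) = (1,3,4,2,4,4)
P² = 10368/35
sum k=0..1:
  [0] +1/144 = 1/144
  [1] −1/24 = -1/24
S = -5/144
C² = P²·S² = 5/14 ; C = -0.597614

-0.597614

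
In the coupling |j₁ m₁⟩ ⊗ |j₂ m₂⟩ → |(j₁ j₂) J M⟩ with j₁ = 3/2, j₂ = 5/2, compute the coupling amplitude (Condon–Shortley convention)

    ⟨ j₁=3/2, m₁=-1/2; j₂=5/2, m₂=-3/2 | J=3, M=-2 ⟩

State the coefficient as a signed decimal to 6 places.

√[7·1!2!4!/8! · 1!2!1!4!1!5!] = √(48)
  +(−1)^0/∏(0,1,2,1,0,3)! = 1/12  (running 1/12)
  +(−1)^1/∏(1,0,1,0,1,4)! = -1/24  (running 1/24)
⟨..|..⟩ = √(48)·(1/24) = +0.288675

+0.288675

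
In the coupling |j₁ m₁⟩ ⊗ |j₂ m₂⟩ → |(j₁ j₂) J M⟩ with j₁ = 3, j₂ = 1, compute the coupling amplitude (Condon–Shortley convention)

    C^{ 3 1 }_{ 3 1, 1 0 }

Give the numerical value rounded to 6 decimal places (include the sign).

j₁+j₂−J=1  J+j₁−j₂=5  J−j₁+j₂=1  j₁+j₂+J+1=8
(j₁±m₁, j₂±m₂, J±M) = (4,2,1,1,4,2)
P² = 48
sum k=0..1:
  [0] +1/12 = 1/12
  [1] −1/24 = -1/24
S = 1/24
C² = P²·S² = 1/12 ; C = +0.288675

+0.288675  (= +√(1/12))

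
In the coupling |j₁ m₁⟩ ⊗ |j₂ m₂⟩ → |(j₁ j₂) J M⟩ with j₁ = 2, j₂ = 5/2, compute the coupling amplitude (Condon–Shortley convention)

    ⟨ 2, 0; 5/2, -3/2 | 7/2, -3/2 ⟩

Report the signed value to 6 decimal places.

triangle: 1!·3!·4!/9! = 144/362880
(j±m)!: 2!·2!·1!·4!·2!·5! = 23040
prefactor² = (2J+1)·Δ·N² = 512/7
  k=0: +1/(0!·1!·2!·1!·1!·3!) = 1/12
  k=1: −1/(1!·0!·1!·0!·2!·4!) = -1/48
Σ = 1/16  ⇒  CG² = 512/7·1/16² = 2/7
CG = +√(2/7) = +0.534522

+√(2/7) = +0.534522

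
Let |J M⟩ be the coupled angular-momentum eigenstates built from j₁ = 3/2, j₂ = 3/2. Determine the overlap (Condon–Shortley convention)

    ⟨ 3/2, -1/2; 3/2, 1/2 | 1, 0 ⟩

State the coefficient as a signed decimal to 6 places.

-0.223607

√[3·2!1!1!/5! · 1!2!2!1!1!1!] = √(1/5)
  +(−1)^1/∏(1,1,1,1,0,0)! = -1  (running -1)
  +(−1)^2/∏(2,0,0,0,1,1)! = 1/2  (running -1/2)
⟨..|..⟩ = √(1/5)·(-1/2) = -0.223607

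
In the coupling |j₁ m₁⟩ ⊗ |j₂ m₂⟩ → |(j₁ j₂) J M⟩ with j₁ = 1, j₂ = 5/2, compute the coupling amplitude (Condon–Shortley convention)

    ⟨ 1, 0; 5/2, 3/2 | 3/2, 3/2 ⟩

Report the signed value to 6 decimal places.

−√(4/15) ≈ -0.516398

j₁+j₂−J=2  J+j₁−j₂=0  J−j₁+j₂=3  j₁+j₂+J+1=6
(j₁±m₁, j₂±m₂, J±M) = (1,1,4,1,3,0)
P² = 48/5
sum k=1..1:
  [1] −1/6 = -1/6
S = -1/6
C² = P²·S² = 4/15 ; C = -0.516398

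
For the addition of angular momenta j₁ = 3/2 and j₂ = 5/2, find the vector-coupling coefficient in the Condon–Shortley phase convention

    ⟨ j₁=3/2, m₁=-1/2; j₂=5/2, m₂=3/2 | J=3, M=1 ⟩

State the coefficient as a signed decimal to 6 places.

j₁+j₂−J=1  J+j₁−j₂=2  J−j₁+j₂=4  j₁+j₂+J+1=8
(j₁±m₁, j₂±m₂, J±M) = (1,2,4,1,4,2)
P² = 96/5
sum k=0..1:
  [0] +1/48 = 1/48
  [1] −1/6 = -1/6
S = -7/48
C² = P²·S² = 49/120 ; C = -0.639010

−√(49/120) ≈ -0.639010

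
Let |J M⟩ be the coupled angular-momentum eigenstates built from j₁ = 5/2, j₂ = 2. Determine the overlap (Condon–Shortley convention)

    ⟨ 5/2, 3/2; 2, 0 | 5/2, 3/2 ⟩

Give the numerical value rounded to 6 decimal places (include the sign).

j₁+j₂−J=2  J+j₁−j₂=3  J−j₁+j₂=2  j₁+j₂+J+1=8
(j₁±m₁, j₂±m₂, J±M) = (4,1,2,2,4,1)
P² = 288/35
sum k=0..1:
  [0] +1/8 = 1/8
  [1] −1/6 = -1/6
S = -1/24
C² = P²·S² = 1/70 ; C = -0.119523

-0.119523  (= −√(1/70))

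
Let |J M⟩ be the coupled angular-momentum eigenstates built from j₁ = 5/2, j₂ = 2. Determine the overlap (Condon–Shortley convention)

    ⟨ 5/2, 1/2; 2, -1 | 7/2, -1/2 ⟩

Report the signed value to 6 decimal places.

+√(14/45) = +0.557773

√[8·1!4!3!/9! · 3!2!1!3!3!4!] = √(1152/35)
  +(−1)^0/∏(0,1,2,1,2,2)! = 1/8  (running 1/8)
  +(−1)^1/∏(1,0,1,0,3,3)! = -1/36  (running 7/72)
⟨..|..⟩ = √(1152/35)·(7/72) = +0.557773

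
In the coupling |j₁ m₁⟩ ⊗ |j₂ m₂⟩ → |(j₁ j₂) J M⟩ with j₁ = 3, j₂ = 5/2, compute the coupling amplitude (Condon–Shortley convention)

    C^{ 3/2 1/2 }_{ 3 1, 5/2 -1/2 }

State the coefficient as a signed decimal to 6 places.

√[4·4!2!1!/8! · 4!2!2!3!2!1!] = √(192/35)
  +(−1)^1/∏(1,3,1,1,1,0)! = -1/6  (running -1/6)
  +(−1)^2/∏(2,2,0,0,2,1)! = 1/8  (running -1/24)
⟨..|..⟩ = √(192/35)·(-1/24) = -0.097590

-0.097590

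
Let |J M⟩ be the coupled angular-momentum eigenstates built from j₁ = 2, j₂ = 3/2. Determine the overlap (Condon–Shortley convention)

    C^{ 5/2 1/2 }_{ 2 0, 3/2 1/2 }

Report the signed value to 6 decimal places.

−√(3/35) = -0.292770

j₁+j₂−J=1  J+j₁−j₂=3  J−j₁+j₂=2  j₁+j₂+J+1=7
(j₁±m₁, j₂±m₂, J±M) = (2,2,2,1,3,2)
P² = 48/35
sum k=0..1:
  [0] +1/4 = 1/4
  [1] −1/2 = -1/2
S = -1/4
C² = P²·S² = 3/35 ; C = -0.292770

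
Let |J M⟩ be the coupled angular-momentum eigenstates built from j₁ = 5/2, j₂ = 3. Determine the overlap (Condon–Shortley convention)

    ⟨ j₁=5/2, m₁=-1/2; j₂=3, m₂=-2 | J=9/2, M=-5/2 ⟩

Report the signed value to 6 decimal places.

triangle: 1!·4!·5!/11! = 2880/39916800
(j±m)!: 2!·3!·1!·5!·2!·7! = 14515200
prefactor² = (2J+1)·Δ·N² = 115200/11
  k=0: +1/(0!·1!·3!·1!·1!·4!) = 1/144
  k=1: −1/(1!·0!·2!·0!·2!·5!) = -1/480
Σ = 7/1440  ⇒  CG² = 115200/11·7/1440² = 49/198
CG = +√(49/198) = +0.497468

+√(49/198) = +0.497468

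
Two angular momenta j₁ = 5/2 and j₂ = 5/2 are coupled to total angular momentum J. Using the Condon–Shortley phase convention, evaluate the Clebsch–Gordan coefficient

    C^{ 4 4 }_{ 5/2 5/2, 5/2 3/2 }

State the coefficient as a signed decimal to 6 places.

triangle: 1!*4!*4!/10! = 576/3628800
(j±m)!: 5!*0!*4!*1!*8!*0! = 116121600
prefactor² = (2J+1)*Δ*N² = 165888
  k=0: +1/(0!*1!*0!*4!*4!*0!) = 1/576
Σ = 1/576  ⇒  CG² = 165888*1/576² = 1/2
CG = +√(1/2) = +0.707107

+0.707107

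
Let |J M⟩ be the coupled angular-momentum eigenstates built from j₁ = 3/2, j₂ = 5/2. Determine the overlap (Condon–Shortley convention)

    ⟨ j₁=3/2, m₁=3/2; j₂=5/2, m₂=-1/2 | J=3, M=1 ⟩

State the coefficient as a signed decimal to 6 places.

+0.670820  (= +√(9/20))

j₁+j₂−J=1  J+j₁−j₂=2  J−j₁+j₂=4  j₁+j₂+J+1=8
(j₁±m₁, j₂±m₂, J±M) = (3,0,2,3,4,2)
P² = 144/5
sum k=0..0:
  [0] +1/8 = 1/8
S = 1/8
C² = P²·S² = 9/20 ; C = +0.670820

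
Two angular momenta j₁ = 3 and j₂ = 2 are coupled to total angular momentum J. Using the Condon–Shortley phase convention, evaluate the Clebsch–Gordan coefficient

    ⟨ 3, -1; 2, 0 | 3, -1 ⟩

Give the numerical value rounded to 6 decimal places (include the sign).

-0.387298  (= −√(3/20))

triangle: 2!*4!*2!/9! = 96/362880
(j±m)!: 2!*4!*2!*2!*2!*4! = 9216
prefactor² = (2J+1)*Δ*N² = 256/15
  k=0: +1/(0!*2!*4!*2!*0!*0!) = 1/96
  k=1: −1/(1!*1!*3!*1!*1!*1!) = -1/6
  k=2: +1/(2!*0!*2!*0!*2!*2!) = 1/16
Σ = -3/32  ⇒  CG² = 256/15*(-3/32)² = 3/20
CG = −√(3/20) = -0.387298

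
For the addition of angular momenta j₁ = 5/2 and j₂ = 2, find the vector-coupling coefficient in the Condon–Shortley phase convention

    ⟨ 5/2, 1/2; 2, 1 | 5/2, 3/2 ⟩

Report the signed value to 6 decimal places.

j₁+j₂−J=2  J+j₁−j₂=3  J−j₁+j₂=2  j₁+j₂+J+1=8
(j₁±m₁, j₂±m₂, J±M) = (3,2,3,1,4,1)
P² = 216/35
sum k=1..2:
  [1] −1/4 = -1/4
  [2] +1/12 = 1/12
S = -1/6
C² = P²·S² = 6/35 ; C = -0.414039

−√(6/35) ≈ -0.414039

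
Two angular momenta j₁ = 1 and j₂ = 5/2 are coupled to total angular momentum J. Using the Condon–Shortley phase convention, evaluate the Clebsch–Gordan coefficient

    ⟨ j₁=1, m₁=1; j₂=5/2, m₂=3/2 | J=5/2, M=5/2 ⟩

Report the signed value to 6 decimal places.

+0.534522  (= +√(2/7))

j₁+j₂−J=1  J+j₁−j₂=1  J−j₁+j₂=4  j₁+j₂+J+1=7
(j₁±m₁, j₂±m₂, J±M) = (2,0,4,1,5,0)
P² = 1152/7
sum k=0..0:
  [0] +1/24 = 1/24
S = 1/24
C² = P²·S² = 2/7 ; C = +0.534522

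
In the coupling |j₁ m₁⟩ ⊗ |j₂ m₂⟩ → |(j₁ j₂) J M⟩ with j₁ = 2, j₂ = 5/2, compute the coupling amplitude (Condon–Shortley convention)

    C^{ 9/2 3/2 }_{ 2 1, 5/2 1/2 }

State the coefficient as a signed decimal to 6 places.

+0.690066

triangle: 0!×4!×5!/10! = 2880/3628800
(j±m)!: 3!×1!×3!×2!×6!×3! = 311040
prefactor² = (2J+1)×Δ×N² = 17280/7
  k=0: +1/(0!×0!×1!×3!×3!×2!) = 1/72
Σ = 1/72  ⇒  CG² = 17280/7×1/72² = 10/21
CG = +√(10/21) = +0.690066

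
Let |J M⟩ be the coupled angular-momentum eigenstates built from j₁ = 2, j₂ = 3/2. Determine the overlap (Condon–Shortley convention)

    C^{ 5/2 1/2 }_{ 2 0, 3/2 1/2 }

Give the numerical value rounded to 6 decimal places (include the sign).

−√(3/35) = -0.292770

√[6·1!3!2!/7! · 2!2!2!1!3!2!] = √(48/35)
  +(−1)^0/∏(0,1,2,2,1,0)! = 1/4  (running 1/4)
  +(−1)^1/∏(1,0,1,1,2,1)! = -1/2  (running -1/4)
⟨..|..⟩ = √(48/35)·(-1/4) = -0.292770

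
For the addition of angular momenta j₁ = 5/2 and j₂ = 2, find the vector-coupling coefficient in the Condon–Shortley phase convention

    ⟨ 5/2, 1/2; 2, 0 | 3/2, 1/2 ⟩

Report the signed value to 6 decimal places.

−√(2/35) ≈ -0.239046

√[4·3!2!1!/7! · 3!2!2!2!2!1!] = √(32/35)
  +(−1)^1/∏(1,2,1,1,1,0)! = -1/2  (running -1/2)
  +(−1)^2/∏(2,1,0,0,2,1)! = 1/4  (running -1/4)
⟨..|..⟩ = √(32/35)·(-1/4) = -0.239046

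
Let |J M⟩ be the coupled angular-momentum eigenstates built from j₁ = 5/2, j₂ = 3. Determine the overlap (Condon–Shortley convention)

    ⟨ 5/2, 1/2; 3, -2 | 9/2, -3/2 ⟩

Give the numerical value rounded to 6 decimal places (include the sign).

+0.604815

√[10·1!4!5!/11! · 3!2!1!5!3!6!] = √(345600/77)
  +(−1)^0/∏(0,1,2,1,2,4)! = 1/96  (running 1/96)
  +(−1)^1/∏(1,0,1,0,3,5)! = -1/720  (running 13/1440)
⟨..|..⟩ = √(345600/77)·(13/1440) = +0.604815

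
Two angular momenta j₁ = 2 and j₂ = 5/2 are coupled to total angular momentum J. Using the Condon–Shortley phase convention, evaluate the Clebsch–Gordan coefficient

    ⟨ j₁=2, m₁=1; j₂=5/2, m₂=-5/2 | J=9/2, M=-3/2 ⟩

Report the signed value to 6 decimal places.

+√(1/21) = +0.218218

triangle: 0!·4!·5!/10! = 2880/3628800
(j±m)!: 3!·1!·0!·5!·3!·6! = 3110400
prefactor² = (2J+1)·Δ·N² = 172800/7
  k=0: +1/(0!·0!·1!·0!·3!·5!) = 1/720
Σ = 1/720  ⇒  CG² = 172800/7·1/720² = 1/21
CG = +√(1/21) = +0.218218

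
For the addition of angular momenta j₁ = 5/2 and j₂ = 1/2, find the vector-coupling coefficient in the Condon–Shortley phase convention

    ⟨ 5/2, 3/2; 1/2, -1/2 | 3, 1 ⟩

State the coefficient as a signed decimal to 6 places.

j₁+j₂−J=0  J+j₁−j₂=5  J−j₁+j₂=1  j₁+j₂+J+1=7
(j₁±m₁, j₂±m₂, J±M) = (4,1,0,1,4,2)
P² = 192
sum k=0..0:
  [0] +1/24 = 1/24
S = 1/24
C² = P²·S² = 1/3 ; C = +0.577350

+√(1/3) = +0.577350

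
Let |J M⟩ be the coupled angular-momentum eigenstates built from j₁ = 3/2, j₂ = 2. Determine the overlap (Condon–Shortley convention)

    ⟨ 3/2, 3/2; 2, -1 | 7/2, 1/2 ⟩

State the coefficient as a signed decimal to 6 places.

+0.338062

j₁+j₂−J=0  J+j₁−j₂=3  J−j₁+j₂=4  j₁+j₂+J+1=8
(j₁±m₁, j₂±m₂, J±M) = (3,0,1,3,4,3)
P² = 5184/35
sum k=0..0:
  [0] +1/36 = 1/36
S = 1/36
C² = P²·S² = 4/35 ; C = +0.338062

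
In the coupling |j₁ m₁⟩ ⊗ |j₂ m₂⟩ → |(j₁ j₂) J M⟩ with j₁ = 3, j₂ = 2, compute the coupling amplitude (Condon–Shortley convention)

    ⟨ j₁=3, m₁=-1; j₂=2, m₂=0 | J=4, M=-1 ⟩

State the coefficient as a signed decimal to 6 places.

j₁+j₂−J=1  J+j₁−j₂=5  J−j₁+j₂=3  j₁+j₂+J+1=10
(j₁±m₁, j₂±m₂, J±M) = (2,4,2,2,3,5)
P² = 1728/7
sum k=0..1:
  [0] +1/48 = 1/48
  [1] −1/24 = -1/24
S = -1/48
C² = P²·S² = 3/28 ; C = -0.327327

-0.327327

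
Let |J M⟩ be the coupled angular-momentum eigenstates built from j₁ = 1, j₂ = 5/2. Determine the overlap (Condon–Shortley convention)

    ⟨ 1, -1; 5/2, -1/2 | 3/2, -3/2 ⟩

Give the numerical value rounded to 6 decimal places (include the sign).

+√(1/15) = +0.258199

j₁+j₂−J=2  J+j₁−j₂=0  J−j₁+j₂=3  j₁+j₂+J+1=6
(j₁±m₁, j₂±m₂, J±M) = (0,2,2,3,0,3)
P² = 48/5
sum k=2..2:
  [2] +1/12 = 1/12
S = 1/12
C² = P²·S² = 1/15 ; C = +0.258199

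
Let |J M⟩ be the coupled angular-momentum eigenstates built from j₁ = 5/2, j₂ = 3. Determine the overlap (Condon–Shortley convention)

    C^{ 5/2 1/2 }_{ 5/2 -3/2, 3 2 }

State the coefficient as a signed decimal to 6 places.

j₁+j₂−J=3  J+j₁−j₂=2  J−j₁+j₂=3  j₁+j₂+J+1=9
(j₁±m₁, j₂±m₂, J±M) = (1,4,5,1,3,2)
P² = 288/7
sum k=2..3:
  [2] +1/24 = 1/24
  [3] −1/12 = -1/12
S = -1/24
C² = P²·S² = 1/14 ; C = -0.267261

-0.267261  (= −√(1/14))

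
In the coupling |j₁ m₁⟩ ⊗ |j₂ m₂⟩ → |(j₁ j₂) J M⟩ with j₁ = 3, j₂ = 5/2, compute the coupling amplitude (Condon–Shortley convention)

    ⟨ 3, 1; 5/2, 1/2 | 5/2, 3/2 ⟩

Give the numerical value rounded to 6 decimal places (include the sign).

−√(1/35) = -0.169031

j₁+j₂−J=3  J+j₁−j₂=3  J−j₁+j₂=2  j₁+j₂+J+1=9
(j₁±m₁, j₂±m₂, J±M) = (4,2,3,2,4,1)
P² = 576/35
sum k=1..2:
  [1] −1/8 = -1/8
  [2] +1/12 = 1/12
S = -1/24
C² = P²·S² = 1/35 ; C = -0.169031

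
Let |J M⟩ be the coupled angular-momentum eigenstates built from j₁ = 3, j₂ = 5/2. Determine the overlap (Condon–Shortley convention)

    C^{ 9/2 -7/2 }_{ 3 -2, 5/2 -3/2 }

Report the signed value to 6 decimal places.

j₁+j₂−J=1  J+j₁−j₂=5  J−j₁+j₂=4  j₁+j₂+J+1=11
(j₁±m₁, j₂±m₂, J±M) = (1,5,1,4,1,8)
P² = 921600/11
sum k=0..1:
  [0] +1/720 = 1/720
  [1] −1/576 = -1/576
S = -1/2880
C² = P²·S² = 1/99 ; C = -0.100504

−√(1/99) = -0.100504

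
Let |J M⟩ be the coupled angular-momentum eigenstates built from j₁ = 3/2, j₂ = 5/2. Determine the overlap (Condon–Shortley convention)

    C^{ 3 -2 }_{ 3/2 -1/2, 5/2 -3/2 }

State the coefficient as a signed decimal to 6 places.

√[7·1!2!4!/8! · 1!2!1!4!1!5!] = √(48)
  +(−1)^0/∏(0,1,2,1,0,3)! = 1/12  (running 1/12)
  +(−1)^1/∏(1,0,1,0,1,4)! = -1/24  (running 1/24)
⟨..|..⟩ = √(48)·(1/24) = +0.288675

+0.288675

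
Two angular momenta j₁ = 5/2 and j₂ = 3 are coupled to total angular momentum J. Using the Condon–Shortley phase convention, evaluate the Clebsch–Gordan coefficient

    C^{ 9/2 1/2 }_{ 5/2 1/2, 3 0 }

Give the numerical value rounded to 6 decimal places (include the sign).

+0.208063

√[10·1!4!5!/11! · 3!2!3!3!5!4!] = √(69120/77)
  +(−1)^0/∏(0,1,2,3,2,2)! = 1/48  (running 1/48)
  +(−1)^1/∏(1,0,1,2,3,3)! = -1/72  (running 1/144)
⟨..|..⟩ = √(69120/77)·(1/144) = +0.208063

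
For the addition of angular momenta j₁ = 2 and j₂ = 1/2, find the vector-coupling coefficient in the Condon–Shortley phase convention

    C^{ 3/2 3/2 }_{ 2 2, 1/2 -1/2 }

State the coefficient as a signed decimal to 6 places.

+0.894427

j₁+j₂−J=1  J+j₁−j₂=3  J−j₁+j₂=0  j₁+j₂+J+1=5
(j₁±m₁, j₂±m₂, J±M) = (4,0,0,1,3,0)
P² = 144/5
sum k=0..0:
  [0] +1/6 = 1/6
S = 1/6
C² = P²·S² = 4/5 ; C = +0.894427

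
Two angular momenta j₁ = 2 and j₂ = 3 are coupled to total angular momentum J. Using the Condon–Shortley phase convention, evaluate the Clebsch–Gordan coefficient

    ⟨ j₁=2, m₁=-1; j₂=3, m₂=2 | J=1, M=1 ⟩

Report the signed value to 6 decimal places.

j₁+j₂−J=4  J+j₁−j₂=0  J−j₁+j₂=2  j₁+j₂+J+1=7
(j₁±m₁, j₂±m₂, J±M) = (1,3,5,1,2,0)
P² = 288/7
sum k=3..3:
  [3] −1/12 = -1/12
S = -1/12
C² = P²·S² = 2/7 ; C = -0.534522

−√(2/7) = -0.534522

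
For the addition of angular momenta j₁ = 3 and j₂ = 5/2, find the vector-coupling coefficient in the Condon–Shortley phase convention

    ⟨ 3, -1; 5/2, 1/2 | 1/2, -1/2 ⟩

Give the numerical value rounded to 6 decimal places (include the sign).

triangle: 5!·1!·0!/7! = 120/5040
(j±m)!: 2!·4!·3!·2!·0!·1! = 576
prefactor² = (2J+1)·Δ·N² = 192/7
  k=3: −1/(3!·2!·1!·0!·0!·0!) = -1/12
Σ = -1/12  ⇒  CG² = 192/7·(-1/12)² = 4/21
CG = −√(4/21) = -0.436436

-0.436436  (= −√(4/21))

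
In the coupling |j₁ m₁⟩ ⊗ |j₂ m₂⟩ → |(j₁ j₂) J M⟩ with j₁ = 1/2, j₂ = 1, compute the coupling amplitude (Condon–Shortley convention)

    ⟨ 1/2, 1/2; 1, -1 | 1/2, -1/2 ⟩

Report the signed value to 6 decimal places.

+√(2/3) ≈ +0.816497

√[2·1!0!1!/3! · 1!0!0!2!0!1!] = √(2/3)
  +(−1)^0/∏(0,1,0,0,0,1)! = 1  (running 1)
⟨..|..⟩ = √(2/3)·(1) = +0.816497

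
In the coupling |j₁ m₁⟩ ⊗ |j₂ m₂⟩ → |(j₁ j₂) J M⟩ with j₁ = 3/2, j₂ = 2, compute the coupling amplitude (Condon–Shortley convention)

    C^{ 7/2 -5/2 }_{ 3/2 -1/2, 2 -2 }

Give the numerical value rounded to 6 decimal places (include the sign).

+0.654654  (= +√(3/7))

triangle: 0!×3!×4!/8! = 144/40320
(j±m)!: 1!×2!×0!×4!×1!×6! = 34560
prefactor² = (2J+1)×Δ×N² = 6912/7
  k=0: +1/(0!×0!×2!×0!×1!×4!) = 1/48
Σ = 1/48  ⇒  CG² = 6912/7×1/48² = 3/7
CG = +√(3/7) = +0.654654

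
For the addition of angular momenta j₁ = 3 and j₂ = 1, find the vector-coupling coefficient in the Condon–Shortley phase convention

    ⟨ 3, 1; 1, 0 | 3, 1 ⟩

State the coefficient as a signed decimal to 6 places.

+√(1/12) ≈ +0.288675

√[7·1!5!1!/8! · 4!2!1!1!4!2!] = √(48)
  +(−1)^0/∏(0,1,2,1,3,0)! = 1/12  (running 1/12)
  +(−1)^1/∏(1,0,1,0,4,1)! = -1/24  (running 1/24)
⟨..|..⟩ = √(48)·(1/24) = +0.288675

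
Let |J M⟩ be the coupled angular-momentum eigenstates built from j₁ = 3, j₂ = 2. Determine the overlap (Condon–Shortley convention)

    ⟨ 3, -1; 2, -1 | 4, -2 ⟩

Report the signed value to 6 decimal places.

+0.188982

√[9·1!5!3!/10! · 2!4!1!3!2!6!] = √(5184/7)
  +(−1)^0/∏(0,1,4,1,1,2)! = 1/48  (running 1/48)
  +(−1)^1/∏(1,0,3,0,2,3)! = -1/72  (running 1/144)
⟨..|..⟩ = √(5184/7)·(1/144) = +0.188982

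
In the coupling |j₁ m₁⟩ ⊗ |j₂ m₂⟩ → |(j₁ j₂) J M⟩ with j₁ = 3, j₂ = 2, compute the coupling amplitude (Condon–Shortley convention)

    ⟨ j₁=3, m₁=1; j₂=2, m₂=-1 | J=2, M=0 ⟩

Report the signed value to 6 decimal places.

j₁+j₂−J=3  J+j₁−j₂=3  J−j₁+j₂=1  j₁+j₂+J+1=8
(j₁±m₁, j₂±m₂, J±M) = (4,2,1,3,2,2)
P² = 36/7
sum k=0..1:
  [0] +1/12 = 1/12
  [1] −1/4 = -1/4
S = -1/6
C² = P²·S² = 1/7 ; C = -0.377964

-0.377964  (= −√(1/7))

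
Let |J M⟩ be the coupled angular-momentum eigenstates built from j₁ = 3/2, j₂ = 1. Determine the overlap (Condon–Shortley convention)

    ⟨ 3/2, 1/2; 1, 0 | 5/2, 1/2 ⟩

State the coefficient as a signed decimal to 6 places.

+0.774597  (= +√(3/5))

√[6·0!3!2!/6! · 2!1!1!1!3!2!] = √(12/5)
  +(−1)^0/∏(0,0,1,1,2,1)! = 1/2  (running 1/2)
⟨..|..⟩ = √(12/5)·(1/2) = +0.774597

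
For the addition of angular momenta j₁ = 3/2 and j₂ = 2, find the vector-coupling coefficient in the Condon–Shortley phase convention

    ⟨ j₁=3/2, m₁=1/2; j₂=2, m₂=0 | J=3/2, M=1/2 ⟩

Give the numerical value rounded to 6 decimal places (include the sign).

j₁+j₂−J=2  J+j₁−j₂=1  J−j₁+j₂=2  j₁+j₂+J+1=6
(j₁±m₁, j₂±m₂, J±M) = (2,1,2,2,2,1)
P² = 16/45
sum k=0..1:
  [0] +1/4 = 1/4
  [1] −1/1 = -1
S = -3/4
C² = P²·S² = 1/5 ; C = -0.447214

-0.447214  (= −√(1/5))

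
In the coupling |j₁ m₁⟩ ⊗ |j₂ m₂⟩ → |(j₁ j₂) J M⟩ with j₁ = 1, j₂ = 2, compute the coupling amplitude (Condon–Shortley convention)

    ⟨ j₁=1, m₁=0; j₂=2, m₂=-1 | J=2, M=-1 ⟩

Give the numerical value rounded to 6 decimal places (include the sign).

triangle: 1!*1!*3!/6! = 6/720
(j±m)!: 1!*1!*1!*3!*1!*3! = 36
prefactor² = (2J+1)*Δ*N² = 3/2
  k=0: +1/(0!*1!*1!*1!*0!*2!) = 1/2
  k=1: −1/(1!*0!*0!*0!*1!*3!) = -1/6
Σ = 1/3  ⇒  CG² = 3/2*1/3² = 1/6
CG = +√(1/6) = +0.408248

+√(1/6) ≈ +0.408248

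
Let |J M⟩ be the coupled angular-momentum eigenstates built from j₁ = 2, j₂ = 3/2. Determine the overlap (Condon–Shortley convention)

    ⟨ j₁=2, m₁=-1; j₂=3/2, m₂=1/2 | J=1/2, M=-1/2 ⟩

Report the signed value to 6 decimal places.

triangle: 3!×1!×0!/5! = 6/120
(j±m)!: 1!×3!×2!×1!×0!×1! = 12
prefactor² = (2J+1)×Δ×N² = 6/5
  k=2: +1/(2!×1!×1!×0!×0!×0!) = 1/2
Σ = 1/2  ⇒  CG² = 6/5×1/2² = 3/10
CG = +√(3/10) = +0.547723

+0.547723  (= +√(3/10))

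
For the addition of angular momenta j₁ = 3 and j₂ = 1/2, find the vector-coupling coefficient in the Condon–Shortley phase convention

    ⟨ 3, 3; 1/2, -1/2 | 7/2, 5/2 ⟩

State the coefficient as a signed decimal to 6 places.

+0.377964  (= +√(1/7))

√[8·0!6!1!/8! · 6!0!0!1!6!1!] = √(518400/7)
  +(−1)^0/∏(0,0,0,0,6,1)! = 1/720  (running 1/720)
⟨..|..⟩ = √(518400/7)·(1/720) = +0.377964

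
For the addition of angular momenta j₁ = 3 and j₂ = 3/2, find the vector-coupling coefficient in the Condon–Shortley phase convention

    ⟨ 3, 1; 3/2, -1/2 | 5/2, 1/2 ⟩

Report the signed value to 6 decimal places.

-0.119523  (= −√(1/70))

j₁+j₂−J=2  J+j₁−j₂=4  J−j₁+j₂=1  j₁+j₂+J+1=8
(j₁±m₁, j₂±m₂, J±M) = (4,2,1,2,3,2)
P² = 288/35
sum k=0..1:
  [0] +1/8 = 1/8
  [1] −1/6 = -1/6
S = -1/24
C² = P²·S² = 1/70 ; C = -0.119523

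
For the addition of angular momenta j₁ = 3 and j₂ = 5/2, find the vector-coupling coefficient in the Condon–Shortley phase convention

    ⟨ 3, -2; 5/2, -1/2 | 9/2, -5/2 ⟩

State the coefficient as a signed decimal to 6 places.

triangle: 1!·5!·4!/11! = 2880/39916800
(j±m)!: 1!·5!·2!·3!·2!·7! = 14515200
prefactor² = (2J+1)·Δ·N² = 115200/11
  k=0: +1/(0!·1!·5!·2!·0!·2!) = 1/480
  k=1: −1/(1!·0!·4!·1!·1!·3!) = -1/144
Σ = -7/1440  ⇒  CG² = 115200/11·(-7/1440)² = 49/198
CG = −√(49/198) = -0.497468

−√(49/198) ≈ -0.497468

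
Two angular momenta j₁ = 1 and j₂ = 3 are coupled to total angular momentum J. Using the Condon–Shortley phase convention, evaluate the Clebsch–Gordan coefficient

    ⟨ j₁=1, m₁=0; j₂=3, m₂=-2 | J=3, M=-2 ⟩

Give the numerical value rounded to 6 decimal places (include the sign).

triangle: 1!*1!*5!/8! = 120/40320
(j±m)!: 1!*1!*1!*5!*1!*5! = 14400
prefactor² = (2J+1)*Δ*N² = 300
  k=0: +1/(0!*1!*1!*1!*0!*4!) = 1/24
  k=1: −1/(1!*0!*0!*0!*1!*5!) = -1/120
Σ = 1/30  ⇒  CG² = 300*1/30² = 1/3
CG = +√(1/3) = +0.577350

+0.577350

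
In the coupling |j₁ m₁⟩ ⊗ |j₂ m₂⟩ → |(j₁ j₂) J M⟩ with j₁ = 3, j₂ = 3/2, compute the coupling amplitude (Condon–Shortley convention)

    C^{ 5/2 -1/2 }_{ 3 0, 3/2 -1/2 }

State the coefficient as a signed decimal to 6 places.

triangle: 2!*4!*1!/8! = 48/40320
(j±m)!: 3!*3!*1!*2!*2!*3! = 864
prefactor² = (2J+1)*Δ*N² = 216/35
  k=0: +1/(0!*2!*3!*1!*1!*0!) = 1/12
  k=1: −1/(1!*1!*2!*0!*2!*1!) = -1/4
Σ = -1/6  ⇒  CG² = 216/35*(-1/6)² = 6/35
CG = −√(6/35) = -0.414039

−√(6/35) = -0.414039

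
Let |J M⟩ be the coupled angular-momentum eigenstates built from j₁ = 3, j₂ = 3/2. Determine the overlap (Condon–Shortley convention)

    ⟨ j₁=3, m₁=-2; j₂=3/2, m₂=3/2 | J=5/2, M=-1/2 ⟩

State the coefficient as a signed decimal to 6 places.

+√(3/7) = +0.654654

j₁+j₂−J=2  J+j₁−j₂=4  J−j₁+j₂=1  j₁+j₂+J+1=8
(j₁±m₁, j₂±m₂, J±M) = (1,5,3,0,2,3)
P² = 432/7
sum k=2..2:
  [2] +1/12 = 1/12
S = 1/12
C² = P²·S² = 3/7 ; C = +0.654654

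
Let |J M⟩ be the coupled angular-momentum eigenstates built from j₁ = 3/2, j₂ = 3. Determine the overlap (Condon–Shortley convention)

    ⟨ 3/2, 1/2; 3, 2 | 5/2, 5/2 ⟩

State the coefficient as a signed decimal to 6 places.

√[6·2!1!4!/8! · 2!1!5!1!5!0!] = √(1440/7)
  +(−1)^1/∏(1,1,0,4,1,0)! = -1/24  (running -1/24)
⟨..|..⟩ = √(1440/7)·(-1/24) = -0.597614

−√(5/14) = -0.597614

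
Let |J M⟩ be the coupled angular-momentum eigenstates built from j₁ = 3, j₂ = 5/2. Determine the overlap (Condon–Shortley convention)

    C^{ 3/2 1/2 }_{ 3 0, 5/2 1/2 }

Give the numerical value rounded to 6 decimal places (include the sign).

+0.338062

triangle: 4!*2!*1!/8! = 48/40320
(j±m)!: 3!*3!*3!*2!*2!*1! = 864
prefactor² = (2J+1)*Δ*N² = 144/35
  k=2: +1/(2!*2!*1!*1!*1!*0!) = 1/4
  k=3: −1/(3!*1!*0!*0!*2!*1!) = -1/12
Σ = 1/6  ⇒  CG² = 144/35*1/6² = 4/35
CG = +√(4/35) = +0.338062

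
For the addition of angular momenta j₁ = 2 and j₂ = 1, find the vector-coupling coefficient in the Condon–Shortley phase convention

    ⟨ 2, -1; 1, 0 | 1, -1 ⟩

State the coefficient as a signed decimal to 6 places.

triangle: 2!×2!×0!/5! = 4/120
(j±m)!: 1!×3!×1!×1!×0!×2! = 12
prefactor² = (2J+1)×Δ×N² = 6/5
  k=1: −1/(1!×1!×2!×0!×0!×0!) = -1/2
Σ = -1/2  ⇒  CG² = 6/5×(-1/2)² = 3/10
CG = −√(3/10) = -0.547723

-0.547723  (= −√(3/10))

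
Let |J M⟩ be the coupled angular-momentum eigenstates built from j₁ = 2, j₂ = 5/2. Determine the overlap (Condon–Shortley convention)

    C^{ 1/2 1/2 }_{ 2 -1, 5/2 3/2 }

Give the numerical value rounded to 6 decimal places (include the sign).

√[2·4!0!1!/6! · 1!3!4!1!1!0!] = √(48/5)
  +(−1)^3/∏(3,1,0,1,0,0)! = -1/6  (running -1/6)
⟨..|..⟩ = √(48/5)·(-1/6) = -0.516398

−√(4/15) = -0.516398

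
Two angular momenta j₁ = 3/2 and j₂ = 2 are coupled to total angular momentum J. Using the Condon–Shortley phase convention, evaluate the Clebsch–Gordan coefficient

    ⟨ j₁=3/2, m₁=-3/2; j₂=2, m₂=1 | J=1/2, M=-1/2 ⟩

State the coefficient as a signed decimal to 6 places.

-0.316228  (= −√(1/10))

√[2·3!0!1!/5! · 0!3!3!1!0!1!] = √(18/5)
  +(−1)^3/∏(3,0,0,0,0,1)! = -1/6  (running -1/6)
⟨..|..⟩ = √(18/5)·(-1/6) = -0.316228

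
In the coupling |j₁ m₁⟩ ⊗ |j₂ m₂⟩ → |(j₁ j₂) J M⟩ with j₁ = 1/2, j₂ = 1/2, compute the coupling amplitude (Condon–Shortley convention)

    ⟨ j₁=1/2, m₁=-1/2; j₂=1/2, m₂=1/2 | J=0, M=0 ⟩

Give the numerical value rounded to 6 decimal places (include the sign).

j₁+j₂−J=1  J+j₁−j₂=0  J−j₁+j₂=0  j₁+j₂+J+1=2
(j₁±m₁, j₂±m₂, J±M) = (0,1,1,0,0,0)
P² = 1/2
sum k=1..1:
  [1] −1/1 = -1
S = -1
C² = P²·S² = 1/2 ; C = -0.707107

-0.707107  (= −√(1/2))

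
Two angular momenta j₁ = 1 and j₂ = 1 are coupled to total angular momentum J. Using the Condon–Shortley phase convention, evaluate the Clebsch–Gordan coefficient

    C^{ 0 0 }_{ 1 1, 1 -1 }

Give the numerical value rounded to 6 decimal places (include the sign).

+√(1/3) = +0.577350

√[1·2!0!0!/3! · 2!0!0!2!0!0!] = √(4/3)
  +(−1)^0/∏(0,2,0,0,0,0)! = 1/2  (running 1/2)
⟨..|..⟩ = √(4/3)·(1/2) = +0.577350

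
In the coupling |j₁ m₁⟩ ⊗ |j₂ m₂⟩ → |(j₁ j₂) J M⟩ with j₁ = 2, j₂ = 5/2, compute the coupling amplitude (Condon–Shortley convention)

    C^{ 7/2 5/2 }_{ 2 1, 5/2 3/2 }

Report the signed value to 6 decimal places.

j₁+j₂−J=1  J+j₁−j₂=3  J−j₁+j₂=4  j₁+j₂+J+1=9
(j₁±m₁, j₂±m₂, J±M) = (3,1,4,1,6,1)
P² = 2304/7
sum k=0..1:
  [0] +1/48 = 1/48
  [1] −1/36 = -1/36
S = -1/144
C² = P²·S² = 1/63 ; C = -0.125988

-0.125988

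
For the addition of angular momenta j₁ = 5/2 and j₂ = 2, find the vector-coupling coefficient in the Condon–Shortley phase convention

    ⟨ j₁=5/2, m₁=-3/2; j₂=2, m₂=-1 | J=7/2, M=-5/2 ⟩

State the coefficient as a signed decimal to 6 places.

triangle: 1!·4!·3!/9! = 144/362880
(j±m)!: 1!·4!·1!·3!·1!·6! = 103680
prefactor² = (2J+1)·Δ·N² = 2304/7
  k=0: +1/(0!·1!·4!·1!·0!·2!) = 1/48
  k=1: −1/(1!·0!·3!·0!·1!·3!) = -1/36
Σ = -1/144  ⇒  CG² = 2304/7·(-1/144)² = 1/63
CG = −√(1/63) = -0.125988

−√(1/63) = -0.125988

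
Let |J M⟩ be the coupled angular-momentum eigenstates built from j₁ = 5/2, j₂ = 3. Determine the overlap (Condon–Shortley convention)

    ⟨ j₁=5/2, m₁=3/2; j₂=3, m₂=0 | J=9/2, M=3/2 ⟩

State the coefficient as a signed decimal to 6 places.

+√(45/154) = +0.540562

√[10·1!4!5!/11! · 4!1!3!3!6!3!] = √(207360/77)
  +(−1)^0/∏(0,1,1,3,3,2)! = 1/72  (running 1/72)
  +(−1)^1/∏(1,0,0,2,4,3)! = -1/288  (running 1/96)
⟨..|..⟩ = √(207360/77)·(1/96) = +0.540562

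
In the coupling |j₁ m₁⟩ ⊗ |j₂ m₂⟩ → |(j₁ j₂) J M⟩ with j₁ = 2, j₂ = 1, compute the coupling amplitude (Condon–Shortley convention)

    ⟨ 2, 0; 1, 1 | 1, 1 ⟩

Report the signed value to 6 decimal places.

+0.316228

triangle: 2!×2!×0!/5! = 4/120
(j±m)!: 2!×2!×2!×0!×2!×0! = 16
prefactor² = (2J+1)×Δ×N² = 8/5
  k=2: +1/(2!×0!×0!×0!×2!×0!) = 1/4
Σ = 1/4  ⇒  CG² = 8/5×1/4² = 1/10
CG = +√(1/10) = +0.316228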